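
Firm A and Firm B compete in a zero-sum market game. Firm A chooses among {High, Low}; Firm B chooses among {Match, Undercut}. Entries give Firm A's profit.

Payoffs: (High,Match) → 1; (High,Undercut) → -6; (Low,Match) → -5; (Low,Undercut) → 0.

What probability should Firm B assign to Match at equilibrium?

1/2

Row minima: High → -6, Low → -5; maximin = -5.
Column maxima: Match → 1, Undercut → 0; minimax = 0.
-5 ≠ 0, so there is no saddle point; optimal play is mixed.
Let Firm A play High with probability p. Expected payoff against Match: 1p + (-5)(1−p) = 6p − 5; against Undercut: (-6)p + 0(1−p) = −6p.
Setting these equal: 6p − 5 = −6p ⇒ 12p = 5 ⇒ p = 5/12, and the value is (6)·(5/12) − 5 = -5/2.
For Firm B: with q = P(Match), equating High's and Low's payoffs gives 7q − 6 = −5q ⇒ q = 1/2.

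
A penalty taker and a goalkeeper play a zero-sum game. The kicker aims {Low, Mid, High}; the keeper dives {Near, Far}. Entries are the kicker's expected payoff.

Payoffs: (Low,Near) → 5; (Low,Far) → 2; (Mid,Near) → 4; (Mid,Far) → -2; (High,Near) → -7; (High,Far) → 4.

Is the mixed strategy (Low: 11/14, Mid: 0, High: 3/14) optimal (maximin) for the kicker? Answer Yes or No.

Against Near this mix gives (11/14)·5 + (3/14)·(-7) = 17/7.
Against Far this mix gives (11/14)·2 + (3/14)·4 = 17/7.
All of the keeper's active replies (Near, Far) yield 17/7, and no column does worse for the kicker. The mix makes the keeper indifferent and guarantees 17/7, so it is optimal.

Yes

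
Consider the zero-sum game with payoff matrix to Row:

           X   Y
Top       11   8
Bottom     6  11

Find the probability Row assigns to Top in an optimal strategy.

5/8

Row minima: Top → 8, Bottom → 6; maximin = 8.
Column maxima: X → 11, Y → 11; minimax = 11.
8 ≠ 11, so there is no saddle point; optimal play is mixed.
Let Row play Top with probability p. Expected payoff against X: 11p + 6(1−p) = 5p + 6; against Y: 8p + 11(1−p) = −3p + 11.
Setting these equal: 5p + 6 = −3p + 11 ⇒ 8p = 5 ⇒ p = 5/8, and the value is (5)·(5/8) + 6 = 73/8.
For Column: with q = P(X), equating Top's and Bottom's payoffs gives 3q + 8 = −5q + 11 ⇒ q = 3/8.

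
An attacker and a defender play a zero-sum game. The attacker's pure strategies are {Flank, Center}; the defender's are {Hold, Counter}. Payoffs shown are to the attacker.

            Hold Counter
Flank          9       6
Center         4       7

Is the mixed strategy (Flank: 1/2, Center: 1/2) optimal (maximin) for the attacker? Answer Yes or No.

Yes

Against Hold this mix gives (1/2)·9 + (1/2)·4 = 13/2.
Against Counter this mix gives (1/2)·6 + (1/2)·7 = 13/2.
All of the defender's active replies (Hold, Counter) yield 13/2, and no column does worse for the attacker. The mix makes the defender indifferent and guarantees 13/2, so it is optimal.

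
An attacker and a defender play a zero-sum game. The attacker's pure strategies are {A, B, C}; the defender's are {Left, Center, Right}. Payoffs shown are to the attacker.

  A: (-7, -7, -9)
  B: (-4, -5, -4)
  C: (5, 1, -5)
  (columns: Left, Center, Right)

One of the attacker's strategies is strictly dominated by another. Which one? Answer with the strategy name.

B gives a strictly higher payoff than A against every column: -4 > -7, -5 > -7, -4 > -9.
So A is strictly dominated and the attacker never plays it.

A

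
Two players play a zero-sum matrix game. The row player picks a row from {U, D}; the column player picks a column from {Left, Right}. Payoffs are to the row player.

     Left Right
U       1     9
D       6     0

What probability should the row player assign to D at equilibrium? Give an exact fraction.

4/7

Row minima: U → 1, D → 0; maximin = 1.
Column maxima: Left → 6, Right → 9; minimax = 6.
1 ≠ 6, so there is no saddle point; optimal play is mixed.
Let the row player play U with probability p. Expected payoff against Left: 1p + 6(1−p) = −5p + 6; against Right: 9p + 0(1−p) = 9p.
Setting these equal: −5p + 6 = 9p ⇒ −14p = -6 ⇒ p = 3/7, and the value is (-5)·(3/7) + 6 = 27/7.
For the column player: with q = P(Left), equating U's and D's payoffs gives −8q + 9 = 6q ⇒ q = 9/14.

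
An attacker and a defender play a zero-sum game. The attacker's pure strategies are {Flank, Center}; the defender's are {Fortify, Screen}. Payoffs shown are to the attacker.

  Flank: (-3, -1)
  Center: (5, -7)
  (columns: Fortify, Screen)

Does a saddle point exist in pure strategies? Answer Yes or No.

Row minima: Flank → -3, Center → -7; maximin = -3.
Column maxima: Fortify → 5, Screen → -1; minimax = -1.
-3 ≠ -1, so no pure-strategy equilibrium exists.

No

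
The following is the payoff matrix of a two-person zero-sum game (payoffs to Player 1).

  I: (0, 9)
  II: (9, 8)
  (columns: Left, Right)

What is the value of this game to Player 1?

Row minima: I → 0, II → 8; maximin = 8.
Column maxima: Left → 9, Right → 9; minimax = 9.
8 ≠ 9, so there is no saddle point; optimal play is mixed.
Let Player 1 play I with probability p. Expected payoff against Left: 0p + 9(1−p) = −9p + 9; against Right: 9p + 8(1−p) = p + 8.
Setting these equal: −9p + 9 = p + 8 ⇒ −10p = -1 ⇒ p = 1/10, and the value is (-9)·(1/10) + 9 = 81/10.
For Player 2: with q = P(Left), equating I's and II's payoffs gives −9q + 9 = q + 8 ⇒ q = 1/10.

81/10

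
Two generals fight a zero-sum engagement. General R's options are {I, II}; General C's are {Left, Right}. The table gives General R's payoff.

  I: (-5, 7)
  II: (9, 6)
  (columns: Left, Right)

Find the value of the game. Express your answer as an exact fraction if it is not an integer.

31/5

Row minima: I → -5, II → 6; maximin = 6.
Column maxima: Left → 9, Right → 7; minimax = 7.
6 ≠ 7, so there is no saddle point; optimal play is mixed.
Let General R play I with probability p. Expected payoff against Left: (-5)p + 9(1−p) = −14p + 9; against Right: 7p + 6(1−p) = p + 6.
Setting these equal: −14p + 9 = p + 6 ⇒ −15p = -3 ⇒ p = 1/5, and the value is (-14)·(1/5) + 9 = 31/5.
For General C: with q = P(Left), equating I's and II's payoffs gives −12q + 7 = 3q + 6 ⇒ q = 1/15.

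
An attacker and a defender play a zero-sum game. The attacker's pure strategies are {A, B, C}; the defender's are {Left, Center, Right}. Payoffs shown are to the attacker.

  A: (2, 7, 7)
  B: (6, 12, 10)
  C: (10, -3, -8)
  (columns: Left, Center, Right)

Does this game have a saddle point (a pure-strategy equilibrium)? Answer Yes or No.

Row minima: A → 2, B → 6, C → -8; maximin = 6.
Column maxima: Left → 10, Center → 12, Right → 10; minimax = 10.
6 ≠ 10, so no pure-strategy equilibrium exists.

No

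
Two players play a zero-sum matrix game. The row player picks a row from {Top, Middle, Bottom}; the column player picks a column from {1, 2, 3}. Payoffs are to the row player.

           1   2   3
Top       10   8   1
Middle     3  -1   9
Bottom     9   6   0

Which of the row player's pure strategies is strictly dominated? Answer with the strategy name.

Bottom

Top gives a strictly higher payoff than Bottom against every column: 10 > 9, 8 > 6, 1 > 0.
So Bottom is strictly dominated and the row player never plays it.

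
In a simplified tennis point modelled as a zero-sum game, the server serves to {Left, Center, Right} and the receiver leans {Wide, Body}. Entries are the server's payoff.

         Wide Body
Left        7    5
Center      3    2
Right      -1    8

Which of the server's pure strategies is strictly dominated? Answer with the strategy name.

Left gives a strictly higher payoff than Center against every column: 7 > 3, 5 > 2.
So Center is strictly dominated and the server never plays it.

Center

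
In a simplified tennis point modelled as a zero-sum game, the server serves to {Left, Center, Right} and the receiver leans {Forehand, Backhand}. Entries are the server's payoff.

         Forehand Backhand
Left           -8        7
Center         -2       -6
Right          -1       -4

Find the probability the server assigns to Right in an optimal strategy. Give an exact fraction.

5/6

Row minima: Left → -8, Center → -6, Right → -4; maximin = -4.
Column maxima: Forehand → -1, Backhand → 7; minimax = -1.
-4 ≠ -1, so there is no saddle point; optimal play is mixed.
Center is strictly dominated by Right, so the server never plays it.
On the remaining 2×2 (Left, Right vs Forehand, Backhand):
Let the server play Left with probability p. Expected payoff against Forehand: (-8)p + (-1)(1−p) = −7p − 1; against Backhand: 7p + (-4)(1−p) = 11p − 4.
Setting these equal: −7p − 1 = 11p − 4 ⇒ −18p = -3 ⇒ p = 1/6, and the value is (-7)·(1/6) − 1 = -13/6.
For the receiver: with q = P(Forehand), equating Left's and Right's payoffs gives −15q + 7 = 3q − 4 ⇒ q = 11/18.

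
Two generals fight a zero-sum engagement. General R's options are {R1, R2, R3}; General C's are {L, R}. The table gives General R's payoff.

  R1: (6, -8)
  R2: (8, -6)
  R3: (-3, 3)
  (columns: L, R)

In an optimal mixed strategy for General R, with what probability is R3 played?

7/10

Row minima: R1 → -8, R2 → -6, R3 → -3; maximin = -3.
Column maxima: L → 8, R → 3; minimax = 3.
-3 ≠ 3, so there is no saddle point; optimal play is mixed.
R1 is strictly dominated by R2, so General R never plays it.
On the remaining 2×2 (R2, R3 vs L, R):
Let General R play R2 with probability p. Expected payoff against L: 8p + (-3)(1−p) = 11p − 3; against R: (-6)p + 3(1−p) = −9p + 3.
Setting these equal: 11p − 3 = −9p + 3 ⇒ 20p = 6 ⇒ p = 3/10, and the value is (11)·(3/10) − 3 = 3/10.
For General C: with q = P(L), equating R2's and R3's payoffs gives 14q − 6 = −6q + 3 ⇒ q = 9/20.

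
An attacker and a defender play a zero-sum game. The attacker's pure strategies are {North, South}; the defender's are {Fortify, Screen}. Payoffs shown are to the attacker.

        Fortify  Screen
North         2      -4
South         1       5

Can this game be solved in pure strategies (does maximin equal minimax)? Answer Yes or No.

Row minima: North → -4, South → 1; maximin = 1.
Column maxima: Fortify → 2, Screen → 5; minimax = 2.
1 ≠ 2, so no pure-strategy equilibrium exists.

No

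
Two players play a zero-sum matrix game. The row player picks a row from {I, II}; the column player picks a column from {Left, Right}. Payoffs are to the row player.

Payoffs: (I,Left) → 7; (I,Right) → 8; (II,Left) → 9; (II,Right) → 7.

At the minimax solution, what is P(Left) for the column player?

Row minima: I → 7, II → 7; maximin = 7.
Column maxima: Left → 9, Right → 8; minimax = 8.
7 ≠ 8, so there is no saddle point; optimal play is mixed.
Let the row player play I with probability p. Expected payoff against Left: 7p + 9(1−p) = −2p + 9; against Right: 8p + 7(1−p) = p + 7.
Setting these equal: −2p + 9 = p + 7 ⇒ −3p = -2 ⇒ p = 2/3, and the value is (-2)·(2/3) + 9 = 23/3.
For the column player: with q = P(Left), equating I's and II's payoffs gives −q + 8 = 2q + 7 ⇒ q = 1/3.

1/3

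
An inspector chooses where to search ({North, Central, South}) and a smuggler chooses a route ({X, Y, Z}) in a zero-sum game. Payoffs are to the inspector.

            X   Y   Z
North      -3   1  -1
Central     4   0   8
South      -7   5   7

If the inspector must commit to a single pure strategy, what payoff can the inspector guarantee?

0

Row minima: North → -3, Central → 0, South → -7.
The best of these is 0.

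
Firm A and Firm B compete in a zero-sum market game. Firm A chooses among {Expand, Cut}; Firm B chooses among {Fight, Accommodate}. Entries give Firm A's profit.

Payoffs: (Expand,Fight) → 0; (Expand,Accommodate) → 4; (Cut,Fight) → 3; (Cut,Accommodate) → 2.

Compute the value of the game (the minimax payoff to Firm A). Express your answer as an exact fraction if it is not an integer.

12/5

Row minima: Expand → 0, Cut → 2; maximin = 2.
Column maxima: Fight → 3, Accommodate → 4; minimax = 3.
2 ≠ 3, so there is no saddle point; optimal play is mixed.
Let Firm A play Expand with probability p. Expected payoff against Fight: 0p + 3(1−p) = −3p + 3; against Accommodate: 4p + 2(1−p) = 2p + 2.
Setting these equal: −3p + 3 = 2p + 2 ⇒ −5p = -1 ⇒ p = 1/5, and the value is (-3)·(1/5) + 3 = 12/5.
For Firm B: with q = P(Fight), equating Expand's and Cut's payoffs gives −4q + 4 = q + 2 ⇒ q = 2/5.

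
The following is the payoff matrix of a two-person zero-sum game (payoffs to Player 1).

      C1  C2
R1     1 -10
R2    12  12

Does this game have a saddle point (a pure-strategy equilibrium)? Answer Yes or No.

Yes

Row minima: R1 → -10, R2 → 12; maximin = 12.
Column maxima: C1 → 12, C2 → 12; minimax = 12.
maximin = minimax = 12, so a saddle point exists.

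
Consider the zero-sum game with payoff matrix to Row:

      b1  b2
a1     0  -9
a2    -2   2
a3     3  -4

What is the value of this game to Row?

Row minima: a1 → -9, a2 → -2, a3 → -4; maximin = -2.
Column maxima: b1 → 3, b2 → 2; minimax = 2.
-2 ≠ 2, so there is no saddle point; optimal play is mixed.
a1 is strictly dominated by a3, so Row never plays it.
On the remaining 2×2 (a2, a3 vs b1, b2):
Let Row play a2 with probability p. Expected payoff against b1: (-2)p + 3(1−p) = −5p + 3; against b2: 2p + (-4)(1−p) = 6p − 4.
Setting these equal: −5p + 3 = 6p − 4 ⇒ −11p = -7 ⇒ p = 7/11, and the value is (-5)·(7/11) + 3 = -2/11.
For Column: with q = P(b1), equating a2's and a3's payoffs gives −4q + 2 = 7q − 4 ⇒ q = 6/11.

-2/11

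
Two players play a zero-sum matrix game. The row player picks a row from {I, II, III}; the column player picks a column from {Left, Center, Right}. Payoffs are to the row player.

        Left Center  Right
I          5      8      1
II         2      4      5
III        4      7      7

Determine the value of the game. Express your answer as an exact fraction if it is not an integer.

Row minima: I → 1, II → 2, III → 4; maximin = 4.
Column maxima: Left → 5, Center → 8, Right → 7; minimax = 5.
4 ≠ 5, so there is no saddle point; optimal play is mixed.
II is strictly dominated by III, so the row player never plays it.
Center is strictly dominated by Left (it gives the row player strictly more in every row), so the column player never plays it.
On the remaining 2×2 (I, III vs Left, Right):
Let the row player play I with probability p. Expected payoff against Left: 5p + 4(1−p) = p + 4; against Right: 1p + 7(1−p) = −6p + 7.
Setting these equal: p + 4 = −6p + 7 ⇒ 7p = 3 ⇒ p = 3/7, and the value is (1)·(3/7) + 4 = 31/7.
For the column player: with q = P(Left), equating I's and III's payoffs gives 4q + 1 = −3q + 7 ⇒ q = 6/7.

31/7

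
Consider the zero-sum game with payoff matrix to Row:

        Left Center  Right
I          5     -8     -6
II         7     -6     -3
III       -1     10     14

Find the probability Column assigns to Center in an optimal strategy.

1/3

Row minima: I → -8, II → -6, III → -1; maximin = -1.
Column maxima: Left → 7, Center → 10, Right → 14; minimax = 7.
-1 ≠ 7, so there is no saddle point; optimal play is mixed.
I is strictly dominated by II, so Row never plays it.
Right is strictly dominated by Center (it gives Row strictly more in every row), so Column never plays it.
On the remaining 2×2 (II, III vs Left, Center):
Let Row play II with probability p. Expected payoff against Left: 7p + (-1)(1−p) = 8p − 1; against Center: (-6)p + 10(1−p) = −16p + 10.
Setting these equal: 8p − 1 = −16p + 10 ⇒ 24p = 11 ⇒ p = 11/24, and the value is (8)·(11/24) − 1 = 8/3.
For Column: with q = P(Left), equating II's and III's payoffs gives 13q − 6 = −11q + 10 ⇒ q = 2/3.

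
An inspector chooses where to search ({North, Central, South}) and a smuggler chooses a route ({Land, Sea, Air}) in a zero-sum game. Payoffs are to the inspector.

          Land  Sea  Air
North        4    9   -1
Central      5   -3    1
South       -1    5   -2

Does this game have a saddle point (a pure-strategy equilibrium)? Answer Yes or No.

Row minima: North → -1, Central → -3, South → -2; maximin = -1.
Column maxima: Land → 5, Sea → 9, Air → 1; minimax = 1.
-1 ≠ 1, so no pure-strategy equilibrium exists.

No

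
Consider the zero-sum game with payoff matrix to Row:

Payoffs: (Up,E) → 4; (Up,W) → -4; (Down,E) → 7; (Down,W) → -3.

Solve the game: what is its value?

Row minima: Up → -4, Down → -3; maximin = -3.
Column maxima: E → 7, W → -3; minimax = -3.
Since maximin = minimax = -3, there is a saddle point and the value is -3.

-3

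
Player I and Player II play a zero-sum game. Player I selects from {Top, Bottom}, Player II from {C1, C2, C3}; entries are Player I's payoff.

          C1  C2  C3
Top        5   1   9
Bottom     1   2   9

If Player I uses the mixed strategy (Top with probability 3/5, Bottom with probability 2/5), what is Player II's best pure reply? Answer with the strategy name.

C2

If Player II plays C1, Player I's expected payoff is (3/5)·5 + (2/5)·1 = 17/5.
If Player II plays C2, Player I's expected payoff is (3/5)·1 + (2/5)·2 = 7/5.
If Player II plays C3, Player I's expected payoff is (3/5)·9 + (2/5)·9 = 9.
Player II minimizes Player I's payoff; the smallest is 7/5, so the best response is C2.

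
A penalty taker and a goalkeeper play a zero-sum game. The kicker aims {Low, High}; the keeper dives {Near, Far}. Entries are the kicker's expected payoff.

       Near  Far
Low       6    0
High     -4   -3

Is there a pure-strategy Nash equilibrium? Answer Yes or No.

Yes

Row minima: Low → 0, High → -4; maximin = 0.
Column maxima: Near → 6, Far → 0; minimax = 0.
maximin = minimax = 0, so a saddle point exists.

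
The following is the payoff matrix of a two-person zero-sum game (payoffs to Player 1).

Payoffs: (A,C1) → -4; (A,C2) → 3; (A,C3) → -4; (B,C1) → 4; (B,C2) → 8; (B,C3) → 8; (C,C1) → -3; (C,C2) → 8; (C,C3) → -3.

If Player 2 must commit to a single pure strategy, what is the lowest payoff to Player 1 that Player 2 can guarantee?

4

Column maxima: C1 → 4, C2 → 8, C3 → 8.
The smallest of these is 4.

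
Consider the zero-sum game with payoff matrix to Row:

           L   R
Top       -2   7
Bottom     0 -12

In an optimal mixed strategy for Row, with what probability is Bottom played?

Row minima: Top → -2, Bottom → -12; maximin = -2.
Column maxima: L → 0, R → 7; minimax = 0.
-2 ≠ 0, so there is no saddle point; optimal play is mixed.
Let Row play Top with probability p. Expected payoff against L: (-2)p + 0(1−p) = −2p; against R: 7p + (-12)(1−p) = 19p − 12.
Setting these equal: −2p = 19p − 12 ⇒ −21p = -12 ⇒ p = 4/7, and the value is (-2)·(4/7) = -8/7.
For Column: with q = P(L), equating Top's and Bottom's payoffs gives −9q + 7 = 12q − 12 ⇒ q = 19/21.

3/7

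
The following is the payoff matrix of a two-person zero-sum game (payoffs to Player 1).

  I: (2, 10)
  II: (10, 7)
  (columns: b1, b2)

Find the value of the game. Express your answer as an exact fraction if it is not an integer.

Row minima: I → 2, II → 7; maximin = 7.
Column maxima: b1 → 10, b2 → 10; minimax = 10.
7 ≠ 10, so there is no saddle point; optimal play is mixed.
Let Player 1 play I with probability p. Expected payoff against b1: 2p + 10(1−p) = −8p + 10; against b2: 10p + 7(1−p) = 3p + 7.
Setting these equal: −8p + 10 = 3p + 7 ⇒ −11p = -3 ⇒ p = 3/11, and the value is (-8)·(3/11) + 10 = 86/11.
For Player 2: with q = P(b1), equating I's and II's payoffs gives −8q + 10 = 3q + 7 ⇒ q = 3/11.

86/11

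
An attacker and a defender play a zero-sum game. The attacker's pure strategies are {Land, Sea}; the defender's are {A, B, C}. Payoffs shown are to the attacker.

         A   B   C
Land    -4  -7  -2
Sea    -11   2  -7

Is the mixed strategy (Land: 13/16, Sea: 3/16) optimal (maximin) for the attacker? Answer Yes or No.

Yes

Against A this mix gives (13/16)·(-4) + (3/16)·(-11) = -85/16.
Against B this mix gives (13/16)·(-7) + (3/16)·2 = -85/16.
Against C this mix gives (13/16)·(-2) + (3/16)·(-7) = -47/16.
All of the defender's active replies (A, B) yield -85/16, and no column does worse for the attacker. The mix makes the defender indifferent and guarantees -85/16, so it is optimal.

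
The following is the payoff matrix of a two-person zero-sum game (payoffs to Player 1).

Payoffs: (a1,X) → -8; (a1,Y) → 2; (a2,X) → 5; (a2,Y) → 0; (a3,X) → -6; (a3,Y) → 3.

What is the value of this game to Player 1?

Row minima: a1 → -8, a2 → 0, a3 → -6; maximin = 0.
Column maxima: X → 5, Y → 3; minimax = 3.
0 ≠ 3, so there is no saddle point; optimal play is mixed.
a1 is strictly dominated by a3, so Player 1 never plays it.
On the remaining 2×2 (a2, a3 vs X, Y):
Let Player 1 play a2 with probability p. Expected payoff against X: 5p + (-6)(1−p) = 11p − 6; against Y: 0p + 3(1−p) = −3p + 3.
Setting these equal: 11p − 6 = −3p + 3 ⇒ 14p = 9 ⇒ p = 9/14, and the value is (11)·(9/14) − 6 = 15/14.
For Player 2: with q = P(X), equating a2's and a3's payoffs gives 5q = −9q + 3 ⇒ q = 3/14.

15/14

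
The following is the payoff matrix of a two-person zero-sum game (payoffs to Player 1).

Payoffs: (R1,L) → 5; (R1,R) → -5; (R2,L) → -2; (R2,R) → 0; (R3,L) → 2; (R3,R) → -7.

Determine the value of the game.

-5/6

Row minima: R1 → -5, R2 → -2, R3 → -7; maximin = -2.
Column maxima: L → 5, R → 0; minimax = 0.
-2 ≠ 0, so there is no saddle point; optimal play is mixed.
R3 is strictly dominated by R1, so Player 1 never plays it.
On the remaining 2×2 (R1, R2 vs L, R):
Let Player 1 play R1 with probability p. Expected payoff against L: 5p + (-2)(1−p) = 7p − 2; against R: (-5)p + 0(1−p) = −5p.
Setting these equal: 7p − 2 = −5p ⇒ 12p = 2 ⇒ p = 1/6, and the value is (7)·(1/6) − 2 = -5/6.
For Player 2: with q = P(L), equating R1's and R2's payoffs gives 10q − 5 = −2q ⇒ q = 5/12.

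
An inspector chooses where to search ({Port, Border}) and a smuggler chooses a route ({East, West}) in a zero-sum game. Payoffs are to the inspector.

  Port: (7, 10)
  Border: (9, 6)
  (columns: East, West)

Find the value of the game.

8

Row minima: Port → 7, Border → 6; maximin = 7.
Column maxima: East → 9, West → 10; minimax = 9.
7 ≠ 9, so there is no saddle point; optimal play is mixed.
Let the inspector play Port with probability p. Expected payoff against East: 7p + 9(1−p) = −2p + 9; against West: 10p + 6(1−p) = 4p + 6.
Setting these equal: −2p + 9 = 4p + 6 ⇒ −6p = -3 ⇒ p = 1/2, and the value is (-2)·(1/2) + 9 = 8.
For the smuggler: with q = P(East), equating Port's and Border's payoffs gives −3q + 10 = 3q + 6 ⇒ q = 2/3.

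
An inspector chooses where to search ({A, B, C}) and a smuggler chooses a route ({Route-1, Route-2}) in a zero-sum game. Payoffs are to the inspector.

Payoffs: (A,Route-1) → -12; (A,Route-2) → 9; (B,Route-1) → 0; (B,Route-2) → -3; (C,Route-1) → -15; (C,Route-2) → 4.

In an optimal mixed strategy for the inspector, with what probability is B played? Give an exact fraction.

7/8

Row minima: A → -12, B → -3, C → -15; maximin = -3.
Column maxima: Route-1 → 0, Route-2 → 9; minimax = 0.
-3 ≠ 0, so there is no saddle point; optimal play is mixed.
C is strictly dominated by A, so the inspector never plays it.
On the remaining 2×2 (A, B vs Route-1, Route-2):
Let the inspector play A with probability p. Expected payoff against Route-1: (-12)p + 0(1−p) = −12p; against Route-2: 9p + (-3)(1−p) = 12p − 3.
Setting these equal: −12p = 12p − 3 ⇒ −24p = -3 ⇒ p = 1/8, and the value is (-12)·(1/8) = -3/2.
For the smuggler: with q = P(Route-1), equating A's and B's payoffs gives −21q + 9 = 3q − 3 ⇒ q = 1/2.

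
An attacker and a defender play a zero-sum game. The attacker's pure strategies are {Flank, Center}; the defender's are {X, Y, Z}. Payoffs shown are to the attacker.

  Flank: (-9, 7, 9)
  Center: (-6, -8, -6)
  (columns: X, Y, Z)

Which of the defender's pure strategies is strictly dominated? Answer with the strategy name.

Y holds the attacker's payoff strictly below Z in every row: 7 < 9, -8 < -6.
So Z is strictly dominated for the defender.

Z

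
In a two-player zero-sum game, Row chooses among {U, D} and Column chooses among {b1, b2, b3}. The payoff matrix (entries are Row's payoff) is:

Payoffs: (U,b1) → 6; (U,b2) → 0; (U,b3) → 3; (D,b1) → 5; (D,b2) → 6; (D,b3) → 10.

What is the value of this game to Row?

Row minima: U → 0, D → 5; maximin = 5.
Column maxima: b1 → 6, b2 → 6, b3 → 10; minimax = 6.
5 ≠ 6, so there is no saddle point; optimal play is mixed.
b3 is strictly dominated by b2 (it gives Row strictly more in every row), so Column never plays it.
On the remaining 2×2 (U, D vs b1, b2):
Let Row play U with probability p. Expected payoff against b1: 6p + 5(1−p) = p + 5; against b2: 0p + 6(1−p) = −6p + 6.
Setting these equal: p + 5 = −6p + 6 ⇒ 7p = 1 ⇒ p = 1/7, and the value is (1)·(1/7) + 5 = 36/7.
For Column: with q = P(b1), equating U's and D's payoffs gives 6q = −q + 6 ⇒ q = 6/7.

36/7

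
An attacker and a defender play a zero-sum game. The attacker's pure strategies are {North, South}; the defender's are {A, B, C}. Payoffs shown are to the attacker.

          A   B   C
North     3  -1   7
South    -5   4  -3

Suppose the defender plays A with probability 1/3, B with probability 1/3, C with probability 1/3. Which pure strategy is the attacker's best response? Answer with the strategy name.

Expected payoff of North: (1/3)·3 + (1/3)·(-1) + (1/3)·7 = 3.
Expected payoff of South: (1/3)·(-5) + (1/3)·4 + (1/3)·(-3) = -4/3.
The largest is 3, so the attacker's best response is North.

North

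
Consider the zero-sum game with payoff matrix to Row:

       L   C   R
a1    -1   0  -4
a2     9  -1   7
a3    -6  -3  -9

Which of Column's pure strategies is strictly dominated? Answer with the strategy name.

L

R holds Row's payoff strictly below L in every row: -4 < -1, 7 < 9, -9 < -6.
So L is strictly dominated for Column.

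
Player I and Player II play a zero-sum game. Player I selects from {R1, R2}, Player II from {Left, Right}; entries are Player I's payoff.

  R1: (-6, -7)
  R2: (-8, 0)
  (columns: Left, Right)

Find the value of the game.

Row minima: R1 → -7, R2 → -8; maximin = -7.
Column maxima: Left → -6, Right → 0; minimax = -6.
-7 ≠ -6, so there is no saddle point; optimal play is mixed.
Let Player I play R1 with probability p. Expected payoff against Left: (-6)p + (-8)(1−p) = 2p − 8; against Right: (-7)p + 0(1−p) = −7p.
Setting these equal: 2p − 8 = −7p ⇒ 9p = 8 ⇒ p = 8/9, and the value is (2)·(8/9) − 8 = -56/9.
For Player II: with q = P(Left), equating R1's and R2's payoffs gives q − 7 = −8q ⇒ q = 7/9.

-56/9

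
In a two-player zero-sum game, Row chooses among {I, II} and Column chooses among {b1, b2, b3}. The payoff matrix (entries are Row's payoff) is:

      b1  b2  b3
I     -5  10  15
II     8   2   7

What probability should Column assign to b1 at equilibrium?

Row minima: I → -5, II → 2; maximin = 2.
Column maxima: b1 → 8, b2 → 10, b3 → 15; minimax = 8.
2 ≠ 8, so there is no saddle point; optimal play is mixed.
b3 is strictly dominated by b2 (it gives Row strictly more in every row), so Column never plays it.
On the remaining 2×2 (I, II vs b1, b2):
Let Row play I with probability p. Expected payoff against b1: (-5)p + 8(1−p) = −13p + 8; against b2: 10p + 2(1−p) = 8p + 2.
Setting these equal: −13p + 8 = 8p + 2 ⇒ −21p = -6 ⇒ p = 2/7, and the value is (-13)·(2/7) + 8 = 30/7.
For Column: with q = P(b1), equating I's and II's payoffs gives −15q + 10 = 6q + 2 ⇒ q = 8/21.

8/21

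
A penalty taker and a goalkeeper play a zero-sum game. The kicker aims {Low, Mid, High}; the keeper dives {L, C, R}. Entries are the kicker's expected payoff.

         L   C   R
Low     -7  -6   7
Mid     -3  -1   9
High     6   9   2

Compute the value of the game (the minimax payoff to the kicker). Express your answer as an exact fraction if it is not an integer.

Row minima: Low → -7, Mid → -3, High → 2; maximin = 2.
Column maxima: L → 6, C → 9, R → 9; minimax = 6.
2 ≠ 6, so there is no saddle point; optimal play is mixed.
Low is strictly dominated by Mid, so the kicker never plays it.
C is strictly dominated by L (it gives the kicker strictly more in every row), so the keeper never plays it.
On the remaining 2×2 (Mid, High vs L, R):
Let the kicker play Mid with probability p. Expected payoff against L: (-3)p + 6(1−p) = −9p + 6; against R: 9p + 2(1−p) = 7p + 2.
Setting these equal: −9p + 6 = 7p + 2 ⇒ −16p = -4 ⇒ p = 1/4, and the value is (-9)·(1/4) + 6 = 15/4.
For the keeper: with q = P(L), equating Mid's and High's payoffs gives −12q + 9 = 4q + 2 ⇒ q = 7/16.

15/4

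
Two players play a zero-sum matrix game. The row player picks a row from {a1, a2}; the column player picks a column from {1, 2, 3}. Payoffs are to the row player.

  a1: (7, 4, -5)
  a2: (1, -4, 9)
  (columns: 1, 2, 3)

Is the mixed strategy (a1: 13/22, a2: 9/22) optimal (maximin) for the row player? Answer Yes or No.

Against 1 this mix gives (13/22)·7 + (9/22)·1 = 50/11.
Against 2 this mix gives (13/22)·4 + (9/22)·(-4) = 8/11.
Against 3 this mix gives (13/22)·(-5) + (9/22)·9 = 8/11.
All of the column player's active replies (2, 3) yield 8/11, and no column does worse for the row player. The mix makes the column player indifferent and guarantees 8/11, so it is optimal.

Yes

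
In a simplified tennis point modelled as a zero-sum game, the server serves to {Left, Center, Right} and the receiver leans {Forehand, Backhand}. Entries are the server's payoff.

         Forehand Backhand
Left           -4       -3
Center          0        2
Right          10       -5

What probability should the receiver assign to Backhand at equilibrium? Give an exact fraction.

10/17

Row minima: Left → -4, Center → 0, Right → -5; maximin = 0.
Column maxima: Forehand → 10, Backhand → 2; minimax = 2.
0 ≠ 2, so there is no saddle point; optimal play is mixed.
Left is strictly dominated by Center, so the server never plays it.
On the remaining 2×2 (Center, Right vs Forehand, Backhand):
Let the server play Center with probability p. Expected payoff against Forehand: 0p + 10(1−p) = −10p + 10; against Backhand: 2p + (-5)(1−p) = 7p − 5.
Setting these equal: −10p + 10 = 7p − 5 ⇒ −17p = -15 ⇒ p = 15/17, and the value is (-10)·(15/17) + 10 = 20/17.
For the receiver: with q = P(Forehand), equating Center's and Right's payoffs gives −2q + 2 = 15q − 5 ⇒ q = 7/17.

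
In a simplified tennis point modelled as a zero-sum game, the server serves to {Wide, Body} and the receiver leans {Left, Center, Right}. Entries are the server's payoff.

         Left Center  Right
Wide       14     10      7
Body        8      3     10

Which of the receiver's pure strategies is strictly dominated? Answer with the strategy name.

Center holds the server's payoff strictly below Left in every row: 10 < 14, 3 < 8.
So Left is strictly dominated for the receiver.

Left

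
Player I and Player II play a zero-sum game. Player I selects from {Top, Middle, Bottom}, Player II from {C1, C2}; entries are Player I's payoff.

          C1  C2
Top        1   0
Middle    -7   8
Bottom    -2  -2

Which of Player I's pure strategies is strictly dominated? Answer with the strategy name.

Bottom

Top gives a strictly higher payoff than Bottom against every column: 1 > -2, 0 > -2.
So Bottom is strictly dominated and Player I never plays it.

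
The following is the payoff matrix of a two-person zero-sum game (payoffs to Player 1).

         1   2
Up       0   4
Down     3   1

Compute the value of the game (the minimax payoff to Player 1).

2

Row minima: Up → 0, Down → 1; maximin = 1.
Column maxima: 1 → 3, 2 → 4; minimax = 3.
1 ≠ 3, so there is no saddle point; optimal play is mixed.
Let Player 1 play Up with probability p. Expected payoff against 1: 0p + 3(1−p) = −3p + 3; against 2: 4p + 1(1−p) = 3p + 1.
Setting these equal: −3p + 3 = 3p + 1 ⇒ −6p = -2 ⇒ p = 1/3, and the value is (-3)·(1/3) + 3 = 2.
For Player 2: with q = P(1), equating Up's and Down's payoffs gives −4q + 4 = 2q + 1 ⇒ q = 1/2.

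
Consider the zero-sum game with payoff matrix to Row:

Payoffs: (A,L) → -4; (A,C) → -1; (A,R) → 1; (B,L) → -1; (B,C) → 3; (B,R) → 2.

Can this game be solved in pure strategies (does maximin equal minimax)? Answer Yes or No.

Yes

Row minima: A → -4, B → -1; maximin = -1.
Column maxima: L → -1, C → 3, R → 2; minimax = -1.
maximin = minimax = -1, so a saddle point exists.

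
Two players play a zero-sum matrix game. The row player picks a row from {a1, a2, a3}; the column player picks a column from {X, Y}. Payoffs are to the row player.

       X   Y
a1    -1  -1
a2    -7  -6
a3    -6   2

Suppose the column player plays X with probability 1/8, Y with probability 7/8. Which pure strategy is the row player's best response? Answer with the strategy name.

Expected payoff of a1: (1/8)·(-1) + (7/8)·(-1) = -1.
Expected payoff of a2: (1/8)·(-7) + (7/8)·(-6) = -49/8.
Expected payoff of a3: (1/8)·(-6) + (7/8)·2 = 1.
The largest is 1, so the row player's best response is a3.

a3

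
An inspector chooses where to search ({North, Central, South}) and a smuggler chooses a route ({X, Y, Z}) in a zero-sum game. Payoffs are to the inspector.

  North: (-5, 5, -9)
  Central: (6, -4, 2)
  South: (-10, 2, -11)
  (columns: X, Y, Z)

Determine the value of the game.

-13/10

Row minima: North → -9, Central → -4, South → -11; maximin = -4.
Column maxima: X → 6, Y → 5, Z → 2; minimax = 2.
-4 ≠ 2, so there is no saddle point; optimal play is mixed.
South is strictly dominated by North, so the inspector never plays it.
X is strictly dominated by Z (it gives the inspector strictly more in every row), so the smuggler never plays it.
On the remaining 2×2 (North, Central vs Y, Z):
Let the inspector play North with probability p. Expected payoff against Y: 5p + (-4)(1−p) = 9p − 4; against Z: (-9)p + 2(1−p) = −11p + 2.
Setting these equal: 9p − 4 = −11p + 2 ⇒ 20p = 6 ⇒ p = 3/10, and the value is (9)·(3/10) − 4 = -13/10.
For the smuggler: with q = P(Y), equating North's and Central's payoffs gives 14q − 9 = −6q + 2 ⇒ q = 11/20.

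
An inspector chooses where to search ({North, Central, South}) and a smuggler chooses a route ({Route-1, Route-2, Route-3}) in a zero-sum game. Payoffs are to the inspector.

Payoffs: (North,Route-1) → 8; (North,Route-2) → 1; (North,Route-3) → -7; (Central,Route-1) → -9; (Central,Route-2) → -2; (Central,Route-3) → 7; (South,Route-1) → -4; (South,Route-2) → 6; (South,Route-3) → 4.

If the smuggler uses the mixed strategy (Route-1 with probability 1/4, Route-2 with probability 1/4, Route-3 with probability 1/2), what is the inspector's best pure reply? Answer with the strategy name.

South

Expected payoff of North: (1/4)·8 + (1/4)·1 + (1/2)·(-7) = -5/4.
Expected payoff of Central: (1/4)·(-9) + (1/4)·(-2) + (1/2)·7 = 3/4.
Expected payoff of South: (1/4)·(-4) + (1/4)·6 + (1/2)·4 = 5/2.
The largest is 5/2, so the inspector's best response is South.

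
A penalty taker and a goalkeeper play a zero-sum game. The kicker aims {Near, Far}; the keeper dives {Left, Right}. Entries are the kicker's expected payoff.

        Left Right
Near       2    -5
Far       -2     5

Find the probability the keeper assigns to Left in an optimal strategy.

5/7

Row minima: Near → -5, Far → -2; maximin = -2.
Column maxima: Left → 2, Right → 5; minimax = 2.
-2 ≠ 2, so there is no saddle point; optimal play is mixed.
Let the kicker play Near with probability p. Expected payoff against Left: 2p + (-2)(1−p) = 4p − 2; against Right: (-5)p + 5(1−p) = −10p + 5.
Setting these equal: 4p − 2 = −10p + 5 ⇒ 14p = 7 ⇒ p = 1/2, and the value is (4)·(1/2) − 2 = 0.
For the keeper: with q = P(Left), equating Near's and Far's payoffs gives 7q − 5 = −7q + 5 ⇒ q = 5/7.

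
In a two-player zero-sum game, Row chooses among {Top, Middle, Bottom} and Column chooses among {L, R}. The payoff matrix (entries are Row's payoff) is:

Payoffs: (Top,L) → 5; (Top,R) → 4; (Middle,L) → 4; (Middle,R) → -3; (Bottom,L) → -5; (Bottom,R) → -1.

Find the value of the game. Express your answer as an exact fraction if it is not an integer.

4

Row minima: Top → 4, Middle → -3, Bottom → -5; maximin = 4.
Column maxima: L → 5, R → 4; minimax = 4.
Since maximin = minimax = 4, there is a saddle point and the value is 4.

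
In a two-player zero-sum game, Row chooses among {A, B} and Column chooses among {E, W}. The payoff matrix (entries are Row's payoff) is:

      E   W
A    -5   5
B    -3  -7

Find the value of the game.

-25/7

Row minima: A → -5, B → -7; maximin = -5.
Column maxima: E → -3, W → 5; minimax = -3.
-5 ≠ -3, so there is no saddle point; optimal play is mixed.
Let Row play A with probability p. Expected payoff against E: (-5)p + (-3)(1−p) = −2p − 3; against W: 5p + (-7)(1−p) = 12p − 7.
Setting these equal: −2p − 3 = 12p − 7 ⇒ −14p = -4 ⇒ p = 2/7, and the value is (-2)·(2/7) − 3 = -25/7.
For Column: with q = P(E), equating A's and B's payoffs gives −10q + 5 = 4q − 7 ⇒ q = 6/7.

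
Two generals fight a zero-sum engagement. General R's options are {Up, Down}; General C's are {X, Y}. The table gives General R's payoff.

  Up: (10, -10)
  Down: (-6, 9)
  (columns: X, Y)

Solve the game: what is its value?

Row minima: Up → -10, Down → -6; maximin = -6.
Column maxima: X → 10, Y → 9; minimax = 9.
-6 ≠ 9, so there is no saddle point; optimal play is mixed.
Let General R play Up with probability p. Expected payoff against X: 10p + (-6)(1−p) = 16p − 6; against Y: (-10)p + 9(1−p) = −19p + 9.
Setting these equal: 16p − 6 = −19p + 9 ⇒ 35p = 15 ⇒ p = 3/7, and the value is (16)·(3/7) − 6 = 6/7.
For General C: with q = P(X), equating Up's and Down's payoffs gives 20q − 10 = −15q + 9 ⇒ q = 19/35.

6/7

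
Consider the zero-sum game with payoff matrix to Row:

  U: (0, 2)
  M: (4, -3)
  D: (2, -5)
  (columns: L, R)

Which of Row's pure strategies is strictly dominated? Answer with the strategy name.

D

M gives a strictly higher payoff than D against every column: 4 > 2, -3 > -5.
So D is strictly dominated and Row never plays it.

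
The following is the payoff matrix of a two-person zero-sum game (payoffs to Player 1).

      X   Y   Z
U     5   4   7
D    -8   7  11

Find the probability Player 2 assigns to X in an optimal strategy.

3/16

Row minima: U → 4, D → -8; maximin = 4.
Column maxima: X → 5, Y → 7, Z → 11; minimax = 5.
4 ≠ 5, so there is no saddle point; optimal play is mixed.
Z is strictly dominated by X (it gives Player 1 strictly more in every row), so Player 2 never plays it.
On the remaining 2×2 (U, D vs X, Y):
Let Player 1 play U with probability p. Expected payoff against X: 5p + (-8)(1−p) = 13p − 8; against Y: 4p + 7(1−p) = −3p + 7.
Setting these equal: 13p − 8 = −3p + 7 ⇒ 16p = 15 ⇒ p = 15/16, and the value is (13)·(15/16) − 8 = 67/16.
For Player 2: with q = P(X), equating U's and D's payoffs gives q + 4 = −15q + 7 ⇒ q = 3/16.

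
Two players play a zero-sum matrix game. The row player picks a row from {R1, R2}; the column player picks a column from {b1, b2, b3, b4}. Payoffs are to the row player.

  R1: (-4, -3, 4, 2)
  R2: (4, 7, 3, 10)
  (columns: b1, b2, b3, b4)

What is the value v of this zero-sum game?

28/9

Row minima: R1 → -4, R2 → 3; maximin = 3.
Column maxima: b1 → 4, b2 → 7, b3 → 4, b4 → 10; minimax = 4.
3 ≠ 4, so there is no saddle point; optimal play is mixed.
b2 is strictly dominated by b1 (it gives the row player strictly more in every row), so the column player never plays it.
b4 is strictly dominated by b1 (it gives the row player strictly more in every row), so the column player never plays it.
On the remaining 2×2 (R1, R2 vs b1, b3):
Let the row player play R1 with probability p. Expected payoff against b1: (-4)p + 4(1−p) = −8p + 4; against b3: 4p + 3(1−p) = p + 3.
Setting these equal: −8p + 4 = p + 3 ⇒ −9p = -1 ⇒ p = 1/9, and the value is (-8)·(1/9) + 4 = 28/9.
For the column player: with q = P(b1), equating R1's and R2's payoffs gives −8q + 4 = q + 3 ⇒ q = 1/9.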